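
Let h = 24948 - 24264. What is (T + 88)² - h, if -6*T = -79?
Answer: 343825/36 ≈ 9550.7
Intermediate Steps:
T = 79/6 (T = -⅙*(-79) = 79/6 ≈ 13.167)
h = 684
(T + 88)² - h = (79/6 + 88)² - 1*684 = (607/6)² - 684 = 368449/36 - 684 = 343825/36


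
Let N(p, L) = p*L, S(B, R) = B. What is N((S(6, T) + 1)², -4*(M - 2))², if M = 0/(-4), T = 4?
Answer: 153664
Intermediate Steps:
M = 0 (M = 0*(-¼) = 0)
N(p, L) = L*p
N((S(6, T) + 1)², -4*(M - 2))² = ((-4*(0 - 2))*(6 + 1)²)² = (-4*(-2)*7²)² = (8*49)² = 392² = 153664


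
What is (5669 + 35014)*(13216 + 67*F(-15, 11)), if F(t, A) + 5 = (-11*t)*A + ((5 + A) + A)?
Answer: 5544889485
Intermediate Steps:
F(t, A) = 2*A - 11*A*t (F(t, A) = -5 + ((-11*t)*A + ((5 + A) + A)) = -5 + (-11*A*t + (5 + 2*A)) = -5 + (5 + 2*A - 11*A*t) = 2*A - 11*A*t)
(5669 + 35014)*(13216 + 67*F(-15, 11)) = (5669 + 35014)*(13216 + 67*(11*(2 - 11*(-15)))) = 40683*(13216 + 67*(11*(2 + 165))) = 40683*(13216 + 67*(11*167)) = 40683*(13216 + 67*1837) = 40683*(13216 + 123079) = 40683*136295 = 5544889485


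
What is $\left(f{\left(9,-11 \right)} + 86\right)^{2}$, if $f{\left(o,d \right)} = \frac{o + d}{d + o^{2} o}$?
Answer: $\frac{953142129}{128881} \approx 7395.5$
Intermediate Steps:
$f{\left(o,d \right)} = \frac{d + o}{d + o^{3}}$
$\left(f{\left(9,-11 \right)} + 86\right)^{2} = \left(\frac{-11 + 9}{-11 + 9^{3}} + 86\right)^{2} = \left(\frac{1}{-11 + 729} \left(-2\right) + 86\right)^{2} = \left(\frac{1}{718} \left(-2\right) + 86\right)^{2} = \left(- \frac{1}{359} + 86\right)^{2} = \left(\frac{30873}{359}\right)^{2} = \frac{953142129}{128881}$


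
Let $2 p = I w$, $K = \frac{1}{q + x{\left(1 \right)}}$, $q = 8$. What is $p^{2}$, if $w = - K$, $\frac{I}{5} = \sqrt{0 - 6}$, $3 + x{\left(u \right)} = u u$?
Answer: $- \frac{25}{24} \approx -1.0417$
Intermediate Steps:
$x{\left(u \right)} = -3 + u^{2}$ ($x{\left(u \right)} = -3 + u u = -3 + u^{2}$)
$K = \frac{1}{6}$ ($K = \frac{1}{8 - \left(3 - 1^{2}\right)} = \frac{1}{8 + \left(-3 + 1\right)} = \frac{1}{8 - 2} = \frac{1}{6} \approx 0.16667$)
$I = 5 i \sqrt{6}$ ($I = 5 \sqrt{0 - 6} = 5 \sqrt{-6} = 5 i \sqrt{6} \approx 12.247 i$)
$w = - \frac{1}{6}$ ($w = \left(-1\right) \frac{1}{6} = - \frac{1}{6} \approx -0.16667$)
$p = - \frac{5 i \sqrt{6}}{12}$ ($p = \frac{5 i \sqrt{6} \left(- \frac{1}{6}\right)}{2} = \frac{\left(- \frac{5}{6}\right) i \sqrt{6}}{2} = - \frac{5 i \sqrt{6}}{12} \approx - 1.0206 i$)
$p^{2} = \left(- \frac{5 i \sqrt{6}}{12}\right)^{2} = - \frac{25}{24}$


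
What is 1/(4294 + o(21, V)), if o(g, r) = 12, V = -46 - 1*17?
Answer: 1/4306 ≈ 0.00023223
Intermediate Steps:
V = -63 (V = -46 - 17 = -63)
1/(4294 + o(21, V)) = 1/(4294 + 12) = 1/4306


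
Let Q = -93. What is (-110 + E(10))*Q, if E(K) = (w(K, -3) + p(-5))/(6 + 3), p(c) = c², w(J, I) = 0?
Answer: 29915/3 ≈ 9971.7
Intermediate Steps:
E(K) = 25/9 (E(K) = (0 + (-5)²)/(6 + 3) = (0 + 25)/9 = 25*(⅑) = 25/9)
(-110 + E(10))*Q = (-110 + 25/9)*(-93) = -965/9*(-93) = 29915/3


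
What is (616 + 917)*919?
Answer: 1408827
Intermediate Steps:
(616 + 917)*919 = 1533*919 = 1408827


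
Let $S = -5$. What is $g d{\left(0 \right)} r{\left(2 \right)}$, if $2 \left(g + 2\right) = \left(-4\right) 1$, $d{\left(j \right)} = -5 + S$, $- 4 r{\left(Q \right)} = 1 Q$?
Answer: $-20$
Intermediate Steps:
$r{\left(Q \right)} = - \frac{Q}{4}$ ($r{\left(Q \right)} = - \frac{1 Q}{4} = - \frac{Q}{4}$)
$d{\left(j \right)} = -10$ ($d{\left(j \right)} = -5 - 5 = -10$)
$g = -4$ ($g = -2 + \frac{\left(-4\right) 1}{2} = -2 + \frac{1}{2} \left(-4\right) = -2 - 2 = -4$)
$g d{\left(0 \right)} r{\left(2 \right)} = \left(-4\right) \left(-10\right) \left(\left(- \frac{1}{4}\right) 2\right) = 40 \left(- \frac{1}{2}\right) = -20$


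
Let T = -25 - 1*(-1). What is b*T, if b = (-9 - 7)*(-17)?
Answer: -6528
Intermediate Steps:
b = 272 (b = -16*(-17) = 272)
T = -24 (T = -25 + 1 = -24)
b*T = 272*(-24) = -6528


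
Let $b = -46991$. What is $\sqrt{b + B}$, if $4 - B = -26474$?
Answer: $i \sqrt{20513} \approx 143.22 i$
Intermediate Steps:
$B = 26478$ ($B = 4 - -26474 = 4 + 26474 = 26478$)
$\sqrt{b + B} = \sqrt{-46991 + 26478} = \sqrt{-20513} = i \sqrt{20513}$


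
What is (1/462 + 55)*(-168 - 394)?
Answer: -7140491/231 ≈ -30911.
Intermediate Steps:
(1/462 + 55)*(-168 - 394) = (1/462 + 55)*(-562) = (25411/462)*(-562) = -7140491/231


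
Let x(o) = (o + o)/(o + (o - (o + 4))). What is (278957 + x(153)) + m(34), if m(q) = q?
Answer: 41569965/149 ≈ 2.7899e+5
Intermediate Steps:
x(o) = 2*o/(-4 + o) (x(o) = (2*o)/(o + (o - (4 + o))) = (2*o)/(o + (o + (-4 - o))) = (2*o)/(o - 4) = (2*o)/(-4 + o) = 2*o/(-4 + o))
(278957 + x(153)) + m(34) = (278957 + 2*153/(-4 + 153)) + 34 = (278957 + 2*153/149) + 34 = (278957 + 2*153*(1/149)) + 34 = (278957 + 306/149) + 34 = 41564899/149 + 34 = 41569965/149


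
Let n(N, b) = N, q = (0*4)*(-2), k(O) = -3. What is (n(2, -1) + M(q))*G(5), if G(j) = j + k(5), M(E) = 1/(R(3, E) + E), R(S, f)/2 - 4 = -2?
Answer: 9/2 ≈ 4.5000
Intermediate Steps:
q = 0 (q = 0*(-2) = 0)
R(S, f) = 4 (R(S, f) = 8 + 2*(-2) = 8 - 4 = 4)
M(E) = 1/(4 + E)
G(j) = -3 + j (G(j) = j - 3 = -3 + j)
(n(2, -1) + M(q))*G(5) = (2 + 1/(4 + 0))*(-3 + 5) = (2 + 1/4)*2 = (2 + ¼)*2 = (9/4)*2 = 9/2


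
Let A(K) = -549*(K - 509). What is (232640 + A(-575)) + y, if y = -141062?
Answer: 686694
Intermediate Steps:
A(K) = 279441 - 549*K (A(K) = -549*(-509 + K) = 279441 - 549*K)
(232640 + A(-575)) + y = (232640 + (279441 - 549*(-575))) - 141062 = (232640 + (279441 + 315675)) - 141062 = (232640 + 595116) - 141062 = 827756 - 141062 = 686694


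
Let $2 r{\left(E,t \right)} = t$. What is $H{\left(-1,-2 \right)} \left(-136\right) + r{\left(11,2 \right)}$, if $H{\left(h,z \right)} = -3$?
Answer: $409$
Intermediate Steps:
$r{\left(E,t \right)} = \frac{t}{2}$
$H{\left(-1,-2 \right)} \left(-136\right) + r{\left(11,2 \right)} = \left(-3\right) \left(-136\right) + \frac{1}{2} \cdot 2 = 408 + 1 = 409$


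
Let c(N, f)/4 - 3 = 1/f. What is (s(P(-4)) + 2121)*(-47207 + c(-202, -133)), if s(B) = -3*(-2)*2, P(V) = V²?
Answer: -13388710887/133 ≈ -1.0067e+8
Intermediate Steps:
c(N, f) = 12 + 4/f
s(B) = 12 (s(B) = 6*2 = 12)
(s(P(-4)) + 2121)*(-47207 + c(-202, -133)) = (12 + 2121)*(-47207 + (12 + 4/(-133))) = 2133*(-47207 + (12 + 4*(-1/133))) = 2133*(-47207 + (12 - 4/133)) = 2133*(-47207 + 1592/133) = 2133*(-6276939/133) = -13388710887/133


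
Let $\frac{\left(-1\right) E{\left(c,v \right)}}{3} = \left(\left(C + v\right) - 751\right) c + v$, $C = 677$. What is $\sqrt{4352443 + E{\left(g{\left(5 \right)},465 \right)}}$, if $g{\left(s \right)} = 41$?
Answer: $\sqrt{4302955} \approx 2074.4$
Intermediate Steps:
$E{\left(c,v \right)} = - 3 v - 3 c \left(-74 + v\right)$ ($E{\left(c,v \right)} = - 3 \left(\left(\left(677 + v\right) - 751\right) c + v\right) = - 3 \left(\left(-74 + v\right) c + v\right) = - 3 \left(c \left(-74 + v\right) + v\right) = - 3 \left(v + c \left(-74 + v\right)\right) = - 3 v - 3 c \left(-74 + v\right)$)
$\sqrt{4352443 + E{\left(g{\left(5 \right)},465 \right)}} = \sqrt{4352443 - \left(-7707 + 57195\right)} = \sqrt{4352443 - 49488} = \sqrt{4302955}$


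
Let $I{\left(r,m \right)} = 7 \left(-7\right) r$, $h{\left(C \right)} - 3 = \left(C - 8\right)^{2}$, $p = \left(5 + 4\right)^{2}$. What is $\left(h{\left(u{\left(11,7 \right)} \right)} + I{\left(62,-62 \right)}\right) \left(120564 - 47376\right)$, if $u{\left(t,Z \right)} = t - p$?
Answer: $223150212$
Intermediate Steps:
$p = 81$ ($p = 9^{2} = 81$)
$u{\left(t,Z \right)} = -81 + t$ ($u{\left(t,Z \right)} = t - 81 = -81 + t$)
$h{\left(C \right)} = 3 + \left(-8 + C\right)^{2}$ ($h{\left(C \right)} = 3 + \left(C - 8\right)^{2} = 3 + \left(-8 + C\right)^{2}$)
$I{\left(r,m \right)} = - 49 r$
$\left(h{\left(u{\left(11,7 \right)} \right)} + I{\left(62,-62 \right)}\right) \left(120564 - 47376\right) = \left(\left(3 + \left(-8 + \left(-81 + 11\right)\right)^{2}\right) - 3038\right) \left(120564 - 47376\right) = \left(\left(3 + \left(-8 - 70\right)^{2}\right) - 3038\right) 73188 = \left(\left(3 + \left(-78\right)^{2}\right) - 3038\right) 73188 = \left(\left(3 + 6084\right) - 3038\right) 73188 = \left(6087 - 3038\right) 73188 = 3049 \cdot 73188 = 223150212$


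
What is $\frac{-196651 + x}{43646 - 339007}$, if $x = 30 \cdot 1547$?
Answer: $\frac{150241}{295361} \approx 0.50867$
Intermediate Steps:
$x = 46410$
$\frac{-196651 + x}{43646 - 339007} = \frac{-196651 + 46410}{43646 - 339007} = - \frac{150241}{-295361} = \left(-150241\right) \left(- \frac{1}{295361}\right) = \frac{150241}{295361}$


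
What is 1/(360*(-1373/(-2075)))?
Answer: 415/98856 ≈ 0.0041980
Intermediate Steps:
1/(360*(-1373/(-2075))) = 1/(360*(-1373*(-1/2075))) = 1/(360*(1373/2075)) = 1/(98856/415) = 415/98856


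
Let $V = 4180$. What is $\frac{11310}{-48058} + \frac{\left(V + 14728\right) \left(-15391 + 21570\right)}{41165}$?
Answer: $\frac{2807136123353}{989153785} \approx 2837.9$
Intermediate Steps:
$\frac{11310}{-48058} + \frac{\left(V + 14728\right) \left(-15391 + 21570\right)}{41165} = \frac{11310}{-48058} + \frac{\left(4180 + 14728\right) \left(-15391 + 21570\right)}{41165} = 11310 \left(- \frac{1}{48058}\right) + 18908 \cdot 6179 \cdot \frac{1}{41165} = - \frac{5655}{24029} + 116832532 \cdot \frac{1}{41165} = - \frac{5655}{24029} + \frac{116832532}{41165} = \frac{2807136123353}{989153785}$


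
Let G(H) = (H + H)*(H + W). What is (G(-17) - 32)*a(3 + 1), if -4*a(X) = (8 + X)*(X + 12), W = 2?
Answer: -22944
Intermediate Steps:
a(X) = -(8 + X)*(12 + X)/4 (a(X) = -(8 + X)*(X + 12)/4 = -(8 + X)*(12 + X)/4)
G(H) = 2*H*(2 + H) (G(H) = (H + H)*(H + 2) = (2*H)*(2 + H) = 2*H*(2 + H))
(G(-17) - 32)*a(3 + 1) = (2*(-17)*(2 - 17) - 32)*(-24 - 5*(3 + 1) - (3 + 1)**2/4) = (2*(-17)*(-15) - 32)*(-24 - 5*4 - 1/4*4**2) = (510 - 32)*(-24 - 20 - 1/4*16) = 478*(-24 - 20 - 4) = 478*(-48) = -22944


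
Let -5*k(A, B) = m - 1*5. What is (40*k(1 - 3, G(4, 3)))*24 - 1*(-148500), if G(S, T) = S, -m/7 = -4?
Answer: 144084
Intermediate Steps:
m = 28 (m = -7*(-4) = 28)
k(A, B) = -23/5 (k(A, B) = -(28 - 1*5)/5 = -(28 - 5)/5 = -⅕*23 = -23/5)
(40*k(1 - 3, G(4, 3)))*24 - 1*(-148500) = (40*(-23/5))*24 - 1*(-148500) = -184*24 + 148500 = -4416 + 148500 = 144084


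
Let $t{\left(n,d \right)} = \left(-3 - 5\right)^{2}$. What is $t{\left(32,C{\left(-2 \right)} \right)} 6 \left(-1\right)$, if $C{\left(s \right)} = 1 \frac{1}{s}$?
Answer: $-384$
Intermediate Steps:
$C{\left(s \right)} = \frac{1}{s}$
$t{\left(n,d \right)} = 64$ ($t{\left(n,d \right)} = \left(-8\right)^{2} = 64$)
$t{\left(32,C{\left(-2 \right)} \right)} 6 \left(-1\right) = 64 \cdot 6 \left(-1\right) = 64 \left(-6\right) = -384$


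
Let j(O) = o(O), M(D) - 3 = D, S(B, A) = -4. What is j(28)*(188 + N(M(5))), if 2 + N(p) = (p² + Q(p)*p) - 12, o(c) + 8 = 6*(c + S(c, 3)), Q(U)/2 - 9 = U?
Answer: 69360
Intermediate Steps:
Q(U) = 18 + 2*U
o(c) = -32 + 6*c (o(c) = -8 + 6*(c - 4) = -8 + 6*(-4 + c) = -8 + (-24 + 6*c) = -32 + 6*c)
M(D) = 3 + D
j(O) = -32 + 6*O
N(p) = -14 + p² + p*(18 + 2*p) (N(p) = -2 + ((p² + (18 + 2*p)*p) - 12) = -2 + ((p² + p*(18 + 2*p)) - 12) = -2 + (-12 + p² + p*(18 + 2*p)) = -14 + p² + p*(18 + 2*p))
j(28)*(188 + N(M(5))) = (-32 + 6*28)*(188 + (-14 + 3*(3 + 5)² + 18*(3 + 5))) = (-32 + 168)*(188 + (-14 + 3*8² + 18*8)) = 136*(188 + (-14 + 3*64 + 144)) = 136*(188 + (-14 + 192 + 144)) = 136*(188 + 322) = 136*510 = 69360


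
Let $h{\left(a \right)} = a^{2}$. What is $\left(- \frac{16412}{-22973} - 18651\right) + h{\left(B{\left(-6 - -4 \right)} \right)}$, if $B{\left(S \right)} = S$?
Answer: $- \frac{428361119}{22973} \approx -18646.0$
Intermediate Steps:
$\left(- \frac{16412}{-22973} - 18651\right) + h{\left(B{\left(-6 - -4 \right)} \right)} = \left(- \frac{16412}{-22973} - 18651\right) + \left(-6 - -4\right)^{2} = \left(\left(-16412\right) \left(- \frac{1}{22973}\right) - 18651\right) + \left(-6 + 4\right)^{2} = \left(\frac{16412}{22973} - 18651\right) + \left(-2\right)^{2} = - \frac{428453011}{22973} + 4 = - \frac{428361119}{22973}$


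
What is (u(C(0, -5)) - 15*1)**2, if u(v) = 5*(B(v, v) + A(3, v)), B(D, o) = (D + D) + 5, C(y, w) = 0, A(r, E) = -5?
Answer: 225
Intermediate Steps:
B(D, o) = 5 + 2*D (B(D, o) = 2*D + 5 = 5 + 2*D)
u(v) = 10*v (u(v) = 5*((5 + 2*v) - 5) = 5*(2*v) = 10*v)
(u(C(0, -5)) - 15*1)**2 = (10*0 - 15*1)**2 = (0 - 15)**2 = (-15)**2 = 225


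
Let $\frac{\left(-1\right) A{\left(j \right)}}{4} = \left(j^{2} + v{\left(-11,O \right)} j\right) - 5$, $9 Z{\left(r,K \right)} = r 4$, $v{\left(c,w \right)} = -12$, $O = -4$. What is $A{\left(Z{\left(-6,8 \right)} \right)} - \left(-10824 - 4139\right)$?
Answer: $\frac{133439}{9} \approx 14827.0$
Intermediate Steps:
$Z{\left(r,K \right)} = \frac{4 r}{9}$ ($Z{\left(r,K \right)} = \frac{r 4}{9} = \frac{4 r}{9}$)
$A{\left(j \right)} = 20 - 4 j^{2} + 48 j$ ($A{\left(j \right)} = - 4 \left(\left(j^{2} - 12 j\right) - 5\right) = - 4 \left(-5 + j^{2} - 12 j\right) = 20 - 4 j^{2} + 48 j$)
$A{\left(Z{\left(-6,8 \right)} \right)} - \left(-10824 - 4139\right) = \left(20 - 4 \left(\frac{4}{9} \left(-6\right)\right)^{2} + 48 \cdot \frac{4}{9} \left(-6\right)\right) - \left(-10824 - 4139\right) = \left(20 - 4 \left(- \frac{8}{3}\right)^{2} + 48 \left(- \frac{8}{3}\right)\right) - -14963 = \left(20 - \frac{256}{9} - 128\right) + 14963 = - \frac{1228}{9} + 14963 = \frac{133439}{9}$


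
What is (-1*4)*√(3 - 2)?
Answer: -4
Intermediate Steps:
(-1*4)*√(3 - 2) = -4*√1 = -4*1 = -4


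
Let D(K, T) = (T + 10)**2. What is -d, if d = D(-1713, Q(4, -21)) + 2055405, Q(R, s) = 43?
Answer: -2058214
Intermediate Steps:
D(K, T) = (10 + T)**2
d = 2058214 (d = (10 + 43)**2 + 2055405 = 53**2 + 2055405 = 2809 + 2055405 = 2058214)
-d = -1*2058214 = -2058214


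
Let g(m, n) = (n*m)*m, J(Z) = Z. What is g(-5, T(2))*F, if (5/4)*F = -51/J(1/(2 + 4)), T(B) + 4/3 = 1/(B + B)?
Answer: 6630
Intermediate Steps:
T(B) = -4/3 + 1/(2*B) (T(B) = -4/3 + 1/(B + B) = -4/3 + 1/(2*B))
g(m, n) = n*m² (g(m, n) = (m*n)*m = n*m²)
F = -1224/5 (F = 4*(-51/(1/(2 + 4)))/5 = 4*(-51/(1/6))/5 = 4*(-51/⅙)/5 = 4*(-51*6)/5 = (⅘)*(-306) = -1224/5 ≈ -244.80)
g(-5, T(2))*F = (((⅙)*(3 - 8*2)/2)*(-5)²)*(-1224/5) = (((⅙)*(½)*(3 - 16))*25)*(-1224/5) = (((⅙)*(½)*(-13))*25)*(-1224/5) = -13/12*25*(-1224/5) = -325/12*(-1224/5) = 6630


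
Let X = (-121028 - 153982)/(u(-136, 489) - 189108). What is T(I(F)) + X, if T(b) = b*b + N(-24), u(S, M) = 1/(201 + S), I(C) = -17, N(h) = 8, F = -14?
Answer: 3668605293/12292019 ≈ 298.45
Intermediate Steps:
T(b) = 8 + b² (T(b) = b*b + 8 = b² + 8 = 8 + b²)
X = 17875650/12292019 (X = (-121028 - 153982)/(1/(201 - 136) - 189108) = -275010/(1/65 - 189108) = -275010/(-12292019/65) = -275010*(-65/12292019) = 17875650/12292019 ≈ 1.4542)
T(I(F)) + X = (8 + (-17)²) + 17875650/12292019 = (8 + 289) + 17875650/12292019 = 297 + 17875650/12292019 = 3668605293/12292019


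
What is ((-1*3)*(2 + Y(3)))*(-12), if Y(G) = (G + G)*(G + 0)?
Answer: 720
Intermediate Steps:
Y(G) = 2*G**2 (Y(G) = (2*G)*G = 2*G**2)
((-1*3)*(2 + Y(3)))*(-12) = ((-1*3)*(2 + 2*3**2))*(-12) = -3*(2 + 2*9)*(-12) = -3*(2 + 18)*(-12) = -3*20*(-12) = -60*(-12) = 720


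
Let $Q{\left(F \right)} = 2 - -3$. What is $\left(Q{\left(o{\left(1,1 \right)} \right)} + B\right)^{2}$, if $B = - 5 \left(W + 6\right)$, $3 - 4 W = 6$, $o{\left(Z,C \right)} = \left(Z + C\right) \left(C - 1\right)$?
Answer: $\frac{7225}{16} \approx 451.56$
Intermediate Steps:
$o{\left(Z,C \right)} = \left(-1 + C\right) \left(C + Z\right)$ ($o{\left(Z,C \right)} = \left(C + Z\right) \left(-1 + C\right) = \left(-1 + C\right) \left(C + Z\right)$)
$Q{\left(F \right)} = 5$ ($Q{\left(F \right)} = 2 + 3 = 5$)
$W = - \frac{3}{4}$ ($W = \frac{3}{4} - \frac{3}{2} = - \frac{3}{4} \approx -0.75$)
$B = - \frac{105}{4}$ ($B = - 5 \left(- \frac{3}{4} + 6\right) = \left(-5\right) \frac{21}{4} = - \frac{105}{4} \approx -26.25$)
$\left(Q{\left(o{\left(1,1 \right)} \right)} + B\right)^{2} = \left(5 - \frac{105}{4}\right)^{2} = \left(- \frac{85}{4}\right)^{2} = \frac{7225}{16}$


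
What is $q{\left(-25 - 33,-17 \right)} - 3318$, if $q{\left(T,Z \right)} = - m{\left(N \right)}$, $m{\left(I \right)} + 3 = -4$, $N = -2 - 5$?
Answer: $-3311$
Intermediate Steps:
$N = -7$
$m{\left(I \right)} = -7$ ($m{\left(I \right)} = -3 - 4 = -7$)
$q{\left(T,Z \right)} = 7$ ($q{\left(T,Z \right)} = \left(-1\right) \left(-7\right) = 7$)
$q{\left(-25 - 33,-17 \right)} - 3318 = 7 - 3318 = -3311$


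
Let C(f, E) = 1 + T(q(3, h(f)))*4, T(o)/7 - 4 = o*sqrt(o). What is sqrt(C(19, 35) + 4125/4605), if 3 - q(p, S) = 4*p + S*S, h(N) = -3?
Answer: sqrt(10734562 - 142504488*I*sqrt(2))/307 ≈ 33.58 - 31.839*I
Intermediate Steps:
q(p, S) = 3 - S**2 - 4*p (q(p, S) = 3 - (4*p + S*S) = 3 - (4*p + S**2) = 3 - (S**2 + 4*p) = 3 + (-S**2 - 4*p) = 3 - S**2 - 4*p)
T(o) = 28 + 7*o**(3/2) (T(o) = 28 + 7*(o*sqrt(o)) = 28 + 7*o**(3/2))
C(f, E) = 113 - 1512*I*sqrt(2) (C(f, E) = 1 + (28 + 7*(3 - 1*(-3)**2 - 4*3)**(3/2))*4 = 1 + (28 + 7*(3 - 1*9 - 12)**(3/2))*4 = 1 + (28 + 7*(3 - 9 - 12)**(3/2))*4 = 1 + (28 + 7*(-18)**(3/2))*4 = 1 + (28 + 7*(-54*I*sqrt(2)))*4 = 1 + (28 - 378*I*sqrt(2))*4 = 1 + (112 - 1512*I*sqrt(2)) = 113 - 1512*I*sqrt(2))
sqrt(C(19, 35) + 4125/4605) = sqrt((113 - 1512*I*sqrt(2)) + 4125/4605) = sqrt((113 - 1512*I*sqrt(2)) + 4125*(1/4605)) = sqrt((113 - 1512*I*sqrt(2)) + 275/307) = sqrt(34966/307 - 1512*I*sqrt(2))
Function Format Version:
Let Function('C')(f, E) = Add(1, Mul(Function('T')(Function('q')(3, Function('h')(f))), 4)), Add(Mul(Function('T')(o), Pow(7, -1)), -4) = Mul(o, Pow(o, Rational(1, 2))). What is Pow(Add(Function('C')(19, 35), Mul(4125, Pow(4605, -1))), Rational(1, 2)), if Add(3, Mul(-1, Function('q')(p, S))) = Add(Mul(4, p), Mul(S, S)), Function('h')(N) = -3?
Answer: Mul(Rational(1, 307), Pow(Add(10734562, Mul(-142504488, I, Pow(2, Rational(1, 2)))), Rational(1, 2))) ≈ Add(33.580, Mul(-31.839, I))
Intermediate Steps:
Function('q')(p, S) = Add(3, Mul(-1, Pow(S, 2)), Mul(-4, p)) (Function('q')(p, S) = Add(3, Mul(-1, Add(Mul(4, p), Mul(S, S)))) = Add(3, Mul(-1, Add(Mul(4, p), Pow(S, 2)))) = Add(3, Mul(-1, Add(Pow(S, 2), Mul(4, p)))) = Add(3, Add(Mul(-1, Pow(S, 2)), Mul(-4, p))) = Add(3, Mul(-1, Pow(S, 2)), Mul(-4, p)))
Function('T')(o) = Add(28, Mul(7, Pow(o, Rational(3, 2)))) (Function('T')(o) = Add(28, Mul(7, Mul(o, Pow(o, Rational(1, 2))))) = Add(28, Mul(7, Pow(o, Rational(3, 2)))))
Function('C')(f, E) = Add(113, Mul(-1512, I, Pow(2, Rational(1, 2)))) (Function('C')(f, E) = Add(1, Mul(Add(28, Mul(7, Pow(Add(3, Mul(-1, Pow(-3, 2)), Mul(-4, 3)), Rational(3, 2)))), 4)) = Add(1, Mul(Add(28, Mul(7, Pow(Add(3, Mul(-1, 9), -12), Rational(3, 2)))), 4)) = Add(1, Mul(Add(28, Mul(7, Pow(Add(3, -9, -12), Rational(3, 2)))), 4)) = Add(1, Mul(Add(28, Mul(7, Pow(-18, Rational(3, 2)))), 4)) = Add(1, Mul(Add(28, Mul(7, Mul(-54, I, Pow(2, Rational(1, 2))))), 4)) = Add(1, Mul(Add(28, Mul(-378, I, Pow(2, Rational(1, 2)))), 4)) = Add(1, Add(112, Mul(-1512, I, Pow(2, Rational(1, 2))))) = Add(113, Mul(-1512, I, Pow(2, Rational(1, 2)))))
Pow(Add(Function('C')(19, 35), Mul(4125, Pow(4605, -1))), Rational(1, 2)) = Pow(Add(Add(113, Mul(-1512, I, Pow(2, Rational(1, 2)))), Mul(4125, Pow(4605, -1))), Rational(1, 2)) = Pow(Add(Add(113, Mul(-1512, I, Pow(2, Rational(1, 2)))), Mul(4125, Rational(1, 4605))), Rational(1, 2)) = Pow(Add(Add(113, Mul(-1512, I, Pow(2, Rational(1, 2)))), Rational(275, 307)), Rational(1, 2)) = Pow(Add(Rational(34966, 307), Mul(-1512, I, Pow(2, Rational(1, 2)))), Rational(1, 2))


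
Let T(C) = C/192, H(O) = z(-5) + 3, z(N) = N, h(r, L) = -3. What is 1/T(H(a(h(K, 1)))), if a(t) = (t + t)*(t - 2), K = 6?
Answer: -96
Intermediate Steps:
a(t) = 2*t*(-2 + t) (a(t) = (2*t)*(-2 + t) = 2*t*(-2 + t))
H(O) = -2 (H(O) = -5 + 3 = -2)
T(C) = C/192 (T(C) = C*(1/192) = C/192)
1/T(H(a(h(K, 1)))) = 1/((1/192)*(-2)) = 1/(-1/96) = -96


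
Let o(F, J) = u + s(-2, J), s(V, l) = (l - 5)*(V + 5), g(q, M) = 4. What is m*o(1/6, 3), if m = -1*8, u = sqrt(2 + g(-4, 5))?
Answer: 48 - 8*sqrt(6) ≈ 28.404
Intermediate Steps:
s(V, l) = (-5 + l)*(5 + V)
u = sqrt(6) (u = sqrt(2 + 4) = sqrt(6) ≈ 2.4495)
m = -8
o(F, J) = -15 + sqrt(6) + 3*J (o(F, J) = sqrt(6) + (-25 - 5*(-2) + 5*J - 2*J) = sqrt(6) + (-25 + 10 + 5*J - 2*J) = sqrt(6) + (-15 + 3*J) = -15 + sqrt(6) + 3*J)
m*o(1/6, 3) = -8*(-15 + sqrt(6) + 3*3) = -8*(-15 + sqrt(6) + 9) = -8*(-6 + sqrt(6)) = 48 - 8*sqrt(6)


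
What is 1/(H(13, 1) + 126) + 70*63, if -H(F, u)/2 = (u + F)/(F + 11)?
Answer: 3303096/749 ≈ 4410.0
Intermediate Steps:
H(F, u) = -2*(F + u)/(11 + F) (H(F, u) = -2*(u + F)/(F + 11) = -2*(F + u)/(11 + F))
1/(H(13, 1) + 126) + 70*63 = 1/(2*(-1*13 - 1*1)/(11 + 13) + 126) + 70*63 = 1/(2*(-13 - 1)/24 + 126) + 4410 = 1/(2*(1/24)*(-14) + 126) + 4410 = 1/(-7/6 + 126) + 4410 = 1/(749/6) + 4410 = 6/749 + 4410 = 3303096/749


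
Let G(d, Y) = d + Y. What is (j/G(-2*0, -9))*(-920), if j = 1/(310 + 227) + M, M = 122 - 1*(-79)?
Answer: 99302960/4833 ≈ 20547.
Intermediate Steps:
M = 201 (M = 122 + 79 = 201)
j = 107938/537 (j = 1/(310 + 227) + 201 = 1/537 + 201 = 107938/537 ≈ 201.00)
G(d, Y) = Y + d
(j/G(-2*0, -9))*(-920) = (107938/(537*(-9 - 2*0)))*(-920) = (107938/(537*(-9 + 0)))*(-920) = ((107938/537)/(-9))*(-920) = ((107938/537)*(-⅑))*(-920) = -107938/4833*(-920) = 99302960/4833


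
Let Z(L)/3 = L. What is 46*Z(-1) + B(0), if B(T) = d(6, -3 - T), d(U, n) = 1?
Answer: -137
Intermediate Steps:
B(T) = 1
Z(L) = 3*L
46*Z(-1) + B(0) = 46*(3*(-1)) + 1 = 46*(-3) + 1 = -138 + 1 = -137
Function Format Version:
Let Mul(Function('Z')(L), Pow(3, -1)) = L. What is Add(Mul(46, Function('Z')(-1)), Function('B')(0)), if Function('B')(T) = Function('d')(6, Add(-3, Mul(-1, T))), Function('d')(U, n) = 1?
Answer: -137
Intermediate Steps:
Function('B')(T) = 1
Function('Z')(L) = Mul(3, L)
Add(Mul(46, Function('Z')(-1)), Function('B')(0)) = Add(Mul(46, Mul(3, -1)), 1) = Add(Mul(46, -3), 1) = Add(-138, 1) = -137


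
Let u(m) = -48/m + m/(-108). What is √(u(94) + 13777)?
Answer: √9859430922/846 ≈ 117.37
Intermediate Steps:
u(m) = -48/m - m/108 (u(m) = -48/m + m*(-1/108) = -48/m - m/108)
√(u(94) + 13777) = √((-48/94 - 1/108*94) + 13777) = √((-48*1/94 - 47/54) + 13777) = √((-24/47 - 47/54) + 13777) = √(-3505/2538 + 13777) = √(34962521/2538) = √9859430922/846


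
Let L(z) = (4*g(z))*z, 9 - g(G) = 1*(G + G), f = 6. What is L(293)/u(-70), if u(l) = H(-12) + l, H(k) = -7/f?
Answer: 4057464/427 ≈ 9502.3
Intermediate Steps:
H(k) = -7/6
u(l) = -7/6 + l
g(G) = 9 - 2*G (g(G) = 9 - (G + G) = 9 - 2*G)
L(z) = z*(36 - 8*z) (L(z) = (4*(9 - 2*z))*z = (36 - 8*z)*z = z*(36 - 8*z))
L(293)/u(-70) = (4*293*(9 - 2*293))/(-7/6 - 70) = (4*293*(9 - 586))/(-427/6) = (4*293*(-577))*(-6/427) = -676244*(-6/427) = 4057464/427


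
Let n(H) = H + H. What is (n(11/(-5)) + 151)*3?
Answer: 2199/5 ≈ 439.80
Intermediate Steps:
n(H) = 2*H
(n(11/(-5)) + 151)*3 = (2*(11/(-5)) + 151)*3 = (2*(11*(-⅕)) + 151)*3 = (2*(-11/5) + 151)*3 = (-22/5 + 151)*3 = (733/5)*3 = 2199/5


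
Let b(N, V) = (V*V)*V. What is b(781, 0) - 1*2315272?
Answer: -2315272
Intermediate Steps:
b(N, V) = V³ (b(N, V) = V²*V = V³)
b(781, 0) - 1*2315272 = 0³ - 1*2315272 = 0 - 2315272 = -2315272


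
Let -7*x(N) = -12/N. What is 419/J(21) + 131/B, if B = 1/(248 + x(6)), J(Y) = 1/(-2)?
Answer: 221812/7 ≈ 31687.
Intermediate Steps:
x(N) = 12/(7*N) (x(N) = -(-12)/(7*N) = 12/(7*N))
J(Y) = -½
B = 7/1738 (B = 1/(248 + (12/7)/6) = 1/(248 + (12/7)*(⅙)) = 1/(248 + 2/7) = 1/(1738/7) = 7/1738 ≈ 0.0040276)
419/J(21) + 131/B = 419/(-½) + 131/(7/1738) = 419*(-2) + 131*(1738/7) = -838 + 227678/7 = 221812/7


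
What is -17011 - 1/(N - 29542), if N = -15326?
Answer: -763249547/44868 ≈ -17011.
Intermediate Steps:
-17011 - 1/(N - 29542) = -17011 - 1/(-15326 - 29542) = -17011 - 1/(-44868) = -17011 - 1*(-1/44868) = -17011 + 1/44868 = -763249547/44868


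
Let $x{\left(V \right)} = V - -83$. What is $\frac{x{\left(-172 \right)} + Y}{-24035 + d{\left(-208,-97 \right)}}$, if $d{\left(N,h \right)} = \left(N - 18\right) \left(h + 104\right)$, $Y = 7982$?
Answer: $- \frac{2631}{8539} \approx -0.30812$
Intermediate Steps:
$x{\left(V \right)} = 83 + V$ ($x{\left(V \right)} = V + 83 = 83 + V$)
$d{\left(N,h \right)} = \left(-18 + N\right) \left(104 + h\right)$
$\frac{x{\left(-172 \right)} + Y}{-24035 + d{\left(-208,-97 \right)}} = \frac{\left(83 - 172\right) + 7982}{-24035 - 1582} = \frac{-89 + 7982}{-24035 + \left(-1872 + 1746 - 21632 + 20176\right)} = \frac{7893}{-24035 - 1582} = \frac{7893}{-25617} = 7893 \left(- \frac{1}{25617}\right) = - \frac{2631}{8539}$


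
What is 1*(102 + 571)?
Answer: 673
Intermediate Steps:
1*(102 + 571) = 1*673 = 673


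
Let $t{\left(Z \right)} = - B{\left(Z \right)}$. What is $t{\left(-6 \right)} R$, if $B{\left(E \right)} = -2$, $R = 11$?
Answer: $22$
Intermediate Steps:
$t{\left(Z \right)} = 2$ ($t{\left(Z \right)} = \left(-1\right) \left(-2\right) = 2$)
$t{\left(-6 \right)} R = 2 \cdot 11 = 22$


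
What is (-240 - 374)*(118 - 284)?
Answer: 101924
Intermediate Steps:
(-240 - 374)*(118 - 284) = -614*(-166) = 101924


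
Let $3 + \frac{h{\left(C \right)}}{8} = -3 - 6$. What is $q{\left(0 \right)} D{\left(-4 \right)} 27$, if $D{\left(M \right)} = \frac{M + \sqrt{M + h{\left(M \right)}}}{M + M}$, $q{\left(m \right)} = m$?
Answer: $0$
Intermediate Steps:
$h{\left(C \right)} = -96$ ($h{\left(C \right)} = -24 + 8 \left(-3 - 6\right) = -24 + 8 \left(-9\right) = -24 - 72 = -96$)
$D{\left(M \right)} = \frac{M + \sqrt{-96 + M}}{2 M}$ ($D{\left(M \right)} = \frac{M + \sqrt{M - 96}}{M + M} = \frac{M + \sqrt{-96 + M}}{2 M}$)
$q{\left(0 \right)} D{\left(-4 \right)} 27 = 0 \frac{-4 + \sqrt{-96 - 4}}{2 \left(-4\right)} 27 = 0 \cdot \frac{1}{2} \left(- \frac{1}{4}\right) \left(-4 + \sqrt{-100}\right) 27 = 0 \cdot \frac{1}{2} \left(- \frac{1}{4}\right) \left(-4 + 10 i\right) 27 = 0 \left(\frac{1}{2} - \frac{5 i}{4}\right) 27 = 0 \cdot 27 = 0$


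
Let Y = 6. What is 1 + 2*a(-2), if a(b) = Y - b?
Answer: 17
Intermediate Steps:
a(b) = 6 - b
1 + 2*a(-2) = 1 + 2*(6 - 1*(-2)) = 1 + 2*(6 + 2) = 1 + 2*8 = 1 + 16 = 17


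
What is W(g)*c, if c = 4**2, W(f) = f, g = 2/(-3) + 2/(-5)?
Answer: -256/15 ≈ -17.067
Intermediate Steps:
g = -16/15 (g = 2*(-1/3) + 2*(-1/5) = -2/3 - 2/5 = -16/15 ≈ -1.0667)
c = 16
W(g)*c = -16/15*16 = -256/15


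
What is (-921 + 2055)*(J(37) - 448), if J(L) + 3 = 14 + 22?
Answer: -470610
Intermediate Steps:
J(L) = 33 (J(L) = -3 + (14 + 22) = -3 + 36 = 33)
(-921 + 2055)*(J(37) - 448) = (-921 + 2055)*(33 - 448) = 1134*(-415) = -470610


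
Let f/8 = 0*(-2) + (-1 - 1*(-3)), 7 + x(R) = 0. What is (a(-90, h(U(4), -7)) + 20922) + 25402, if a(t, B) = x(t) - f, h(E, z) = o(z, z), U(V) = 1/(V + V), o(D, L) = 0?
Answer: 46301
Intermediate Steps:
x(R) = -7 (x(R) = -7 + 0 = -7)
U(V) = 1/(2*V)
h(E, z) = 0
f = 16 (f = 8*(0*(-2) + (-1 - 1*(-3))) = 8*(0 + (-1 + 3)) = 8*(0 + 2) = 8*2 = 16)
a(t, B) = -23 (a(t, B) = -7 - 1*16 = -7 - 16 = -23)
(a(-90, h(U(4), -7)) + 20922) + 25402 = (-23 + 20922) + 25402 = 20899 + 25402 = 46301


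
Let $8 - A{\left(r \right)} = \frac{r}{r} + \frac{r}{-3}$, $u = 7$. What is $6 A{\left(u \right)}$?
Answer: $56$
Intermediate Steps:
$A{\left(r \right)} = 7 + \frac{r}{3}$ ($A{\left(r \right)} = 8 - \left(\frac{r}{r} + \frac{r}{-3}\right) = 8 - \left(1 + r \left(- \frac{1}{3}\right)\right) = 8 - \left(1 - \frac{r}{3}\right) = 8 + \left(-1 + \frac{r}{3}\right) = 7 + \frac{r}{3}$)
$6 A{\left(u \right)} = 6 \left(7 + \frac{1}{3} \cdot 7\right) = 6 \left(7 + \frac{7}{3}\right) = 6 \cdot \frac{28}{3} = 56$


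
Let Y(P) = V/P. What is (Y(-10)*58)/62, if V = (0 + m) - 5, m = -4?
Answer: 261/310 ≈ 0.84194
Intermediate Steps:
V = -9 (V = (0 - 4) - 5 = -4 - 5 = -9)
Y(P) = -9/P
(Y(-10)*58)/62 = (-9/(-10)*58)/62 = (-9*(-⅒)*58)*(1/62) = ((9/10)*58)*(1/62) = (261/5)*(1/62) = 261/310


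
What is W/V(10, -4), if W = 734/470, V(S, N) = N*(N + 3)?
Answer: 367/940 ≈ 0.39043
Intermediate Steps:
V(S, N) = N*(3 + N)
W = 367/235 (W = 734*(1/470) = 367/235 ≈ 1.5617)
W/V(10, -4) = 367/(235*((-4*(3 - 4)))) = 367/(235*((-4*(-1)))) = (367/235)/4 = (367/235)*(¼) = 367/940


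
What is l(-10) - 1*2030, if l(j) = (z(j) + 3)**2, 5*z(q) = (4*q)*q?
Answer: 4859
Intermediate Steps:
z(q) = 4*q**2/5 (z(q) = ((4*q)*q)/5 = (4*q**2)/5 = 4*q**2/5)
l(j) = (3 + 4*j**2/5)**2 (l(j) = (4*j**2/5 + 3)**2 = (3 + 4*j**2/5)**2)
l(-10) - 1*2030 = (15 + 4*(-10)**2)**2/25 - 1*2030 = (15 + 4*100)**2/25 - 2030 = (15 + 400)**2/25 - 2030 = (1/25)*415**2 - 2030 = (1/25)*172225 - 2030 = 6889 - 2030 = 4859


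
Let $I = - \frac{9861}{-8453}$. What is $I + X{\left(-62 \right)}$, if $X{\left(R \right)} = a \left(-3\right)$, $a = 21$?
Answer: $- \frac{522678}{8453} \approx -61.833$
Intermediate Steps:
$X{\left(R \right)} = -63$ ($X{\left(R \right)} = 21 \left(-3\right) = -63$)
$I = \frac{9861}{8453}$ ($I = \left(-9861\right) \left(- \frac{1}{8453}\right) = \frac{9861}{8453} \approx 1.1666$)
$I + X{\left(-62 \right)} = \frac{9861}{8453} - 63 = - \frac{522678}{8453}$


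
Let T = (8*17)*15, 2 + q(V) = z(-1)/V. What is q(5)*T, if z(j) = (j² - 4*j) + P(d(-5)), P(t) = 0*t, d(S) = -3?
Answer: -2040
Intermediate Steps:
P(t) = 0
z(j) = j² - 4*j (z(j) = (j² - 4*j) + 0 = j² - 4*j)
q(V) = -2 + 5/V (q(V) = -2 + (-(-4 - 1))/V = -2 + (-1*(-5))/V = -2 + 5/V)
T = 2040 (T = 136*15 = 2040)
q(5)*T = (-2 + 5/5)*2040 = (-2 + 5*(⅕))*2040 = (-2 + 1)*2040 = -1*2040 = -2040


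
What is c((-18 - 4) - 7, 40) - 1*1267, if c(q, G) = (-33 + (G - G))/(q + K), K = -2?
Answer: -39244/31 ≈ -1265.9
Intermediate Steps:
c(q, G) = -33/(-2 + q) (c(q, G) = (-33 + (G - G))/(q - 2) = (-33 + 0)/(-2 + q) = -33/(-2 + q))
c((-18 - 4) - 7, 40) - 1*1267 = -33/(-2 + ((-18 - 4) - 7)) - 1*1267 = -33/(-2 + (-22 - 7)) - 1267 = -33/(-2 - 29) - 1267 = -33/(-31) - 1267 = -33*(-1/31) - 1267 = 33/31 - 1267 = -39244/31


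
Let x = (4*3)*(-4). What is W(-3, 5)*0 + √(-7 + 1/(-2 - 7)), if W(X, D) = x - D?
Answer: 8*I/3 ≈ 2.6667*I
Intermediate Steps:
x = -48 (x = 12*(-4) = -48)
W(X, D) = -48 - D
W(-3, 5)*0 + √(-7 + 1/(-2 - 7)) = (-48 - 1*5)*0 + √(-7 + 1/(-2 - 7)) = (-48 - 5)*0 + √(-7 + 1/(-9)) = -53*0 + √(-7 - ⅑) = 0 + √(-64/9) = 0 + 8*I/3 = 8*I/3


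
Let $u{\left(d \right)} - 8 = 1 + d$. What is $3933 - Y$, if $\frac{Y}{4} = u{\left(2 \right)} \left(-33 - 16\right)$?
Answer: $6089$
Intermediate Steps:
$u{\left(d \right)} = 9 + d$ ($u{\left(d \right)} = 8 + \left(1 + d\right) = 9 + d$)
$Y = -2156$ ($Y = 4 \left(9 + 2\right) \left(-33 - 16\right) = 4 \cdot 11 \left(-49\right) = 4 \left(-539\right) = -2156$)
$3933 - Y = 3933 - -2156 = 3933 + 2156 = 6089$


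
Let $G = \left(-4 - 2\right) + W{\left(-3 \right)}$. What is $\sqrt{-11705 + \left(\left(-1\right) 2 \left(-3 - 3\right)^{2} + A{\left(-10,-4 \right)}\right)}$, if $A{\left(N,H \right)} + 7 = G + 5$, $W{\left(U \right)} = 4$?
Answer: $3 i \sqrt{1309} \approx 108.54 i$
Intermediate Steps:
$G = -2$ ($G = \left(-4 - 2\right) + 4 = -6 + 4 = -2$)
$A{\left(N,H \right)} = -4$ ($A{\left(N,H \right)} = -7 + \left(-2 + 5\right) = -7 + 3 = -4$)
$\sqrt{-11705 + \left(\left(-1\right) 2 \left(-3 - 3\right)^{2} + A{\left(-10,-4 \right)}\right)} = \sqrt{-11705 + \left(\left(-1\right) 2 \left(-3 - 3\right)^{2} - 4\right)} = \sqrt{-11705 - \left(4 + 2 \left(-6\right)^{2}\right)} = \sqrt{-11705 - 76} = \sqrt{-11781} = 3 i \sqrt{1309}$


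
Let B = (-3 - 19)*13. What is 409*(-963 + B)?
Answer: -510841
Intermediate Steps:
B = -286 (B = -22*13 = -286)
409*(-963 + B) = 409*(-963 - 286) = 409*(-1249) = -510841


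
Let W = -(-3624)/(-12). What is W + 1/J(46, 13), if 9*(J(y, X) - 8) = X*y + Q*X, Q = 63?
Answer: -449669/1489 ≈ -301.99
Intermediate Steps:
J(y, X) = 8 + 7*X + X*y/9 (J(y, X) = 8 + (X*y + 63*X)/9 = 8 + (63*X + X*y)/9 = 8 + (7*X + X*y/9) = 8 + 7*X + X*y/9)
W = -302 (W = -(-3624)*(-1)/12 = -24*151/12 = -302)
W + 1/J(46, 13) = -302 + 1/(8 + 7*13 + (⅑)*13*46) = -302 + 1/(8 + 91 + 598/9) = -302 + 1/(1489/9) = -302 + 9/1489 = -449669/1489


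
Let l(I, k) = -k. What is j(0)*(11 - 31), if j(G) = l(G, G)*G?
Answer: 0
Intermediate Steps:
j(G) = -G² (j(G) = (-G)*G = -G²)
j(0)*(11 - 31) = (-1*0²)*(11 - 31) = -1*0*(-20) = 0*(-20) = 0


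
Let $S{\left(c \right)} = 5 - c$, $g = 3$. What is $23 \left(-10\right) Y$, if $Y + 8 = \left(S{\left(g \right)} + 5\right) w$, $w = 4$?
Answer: $-4600$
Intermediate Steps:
$Y = 20$ ($Y = -8 + \left(\left(5 - 3\right) + 5\right) 4 = -8 + \left(2 + 5\right) 4 = -8 + 7 \cdot 4 = -8 + 28 = 20$)
$23 \left(-10\right) Y = 23 \left(-10\right) 20 = \left(-230\right) 20 = -4600$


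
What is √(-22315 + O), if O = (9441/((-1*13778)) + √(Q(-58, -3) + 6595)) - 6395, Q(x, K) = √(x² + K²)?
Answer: √(-791151642 + 27556*√(6595 + √3373))/166 ≈ 169.2*I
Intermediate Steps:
Q(x, K) = √(K² + x²)
O = -88119751/13778 + √(6595 + √3373) (O = (9441/((-1*13778)) + √(√((-3)² + (-58)²) + 6595)) - 6395 = (9441/(-13778) + √(√(9 + 3364) + 6595)) - 6395 = (9441*(-1/13778) + √(√3373 + 6595)) - 6395 = (-9441/13778 + √(6595 + √3373)) - 6395 = -88119751/13778 + √(6595 + √3373) ≈ -6314.1)
√(-22315 + O) = √(-22315 + (-88119751/13778 + √(6595 + √3373))) = √(-395575821/13778 + √(6595 + √3373))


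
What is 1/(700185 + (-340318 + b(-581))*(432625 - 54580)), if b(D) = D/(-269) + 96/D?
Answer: -156289/20107215019323960 ≈ -7.7728e-12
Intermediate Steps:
b(D) = 96/D - D/269 (b(D) = D*(-1/269) + 96/D = -D/269 + 96/D = 96/D - D/269)
1/(700185 + (-340318 + b(-581))*(432625 - 54580)) = 1/(700185 + (-340318 + (96/(-581) - 1/269*(-581)))*(432625 - 54580)) = 1/(700185 + (-340318 + (96*(-1/581) + 581/269))*378045) = 1/(700185 + (-340318 + (-96/581 + 581/269))*378045) = 1/(700185 + (-340318 + 311737/156289)*378045) = 1/(700185 - 53187648165/156289*378045) = 1/(700185 - 20107324450537425/156289) = 1/(-20107215019323960/156289) = -156289/20107215019323960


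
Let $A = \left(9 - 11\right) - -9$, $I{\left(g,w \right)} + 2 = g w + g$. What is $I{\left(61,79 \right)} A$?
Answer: $34146$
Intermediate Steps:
$I{\left(g,w \right)} = -2 + g + g w$ ($I{\left(g,w \right)} = -2 + \left(g w + g\right) = -2 + \left(g + g w\right) = -2 + g + g w$)
$A = 7$ ($A = -2 + 9 = 7$)
$I{\left(61,79 \right)} A = \left(-2 + 61 + 61 \cdot 79\right) 7 = \left(-2 + 61 + 4819\right) 7 = 4878 \cdot 7 = 34146$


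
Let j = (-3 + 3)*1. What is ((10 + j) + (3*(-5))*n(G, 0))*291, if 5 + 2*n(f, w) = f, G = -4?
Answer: 45105/2 ≈ 22553.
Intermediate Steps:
n(f, w) = -5/2 + f/2
j = 0 (j = 0*1 = 0)
((10 + j) + (3*(-5))*n(G, 0))*291 = ((10 + 0) + (3*(-5))*(-5/2 + (½)*(-4)))*291 = (10 - 15*(-5/2 - 2))*291 = (10 - 15*(-9/2))*291 = (10 + 135/2)*291 = (155/2)*291 = 45105/2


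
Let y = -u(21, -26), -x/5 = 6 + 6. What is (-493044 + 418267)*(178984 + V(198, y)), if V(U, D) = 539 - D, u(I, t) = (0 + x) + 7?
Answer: -13420228190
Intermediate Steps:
x = -60 (x = -5*(6 + 6) = -5*12 = -60)
u(I, t) = -53 (u(I, t) = (0 - 60) + 7 = -60 + 7 = -53)
y = 53 (y = -1*(-53) = 53)
(-493044 + 418267)*(178984 + V(198, y)) = (-493044 + 418267)*(178984 + (539 - 1*53)) = -74777*(178984 + (539 - 53)) = -74777*(178984 + 486) = -74777*179470 = -13420228190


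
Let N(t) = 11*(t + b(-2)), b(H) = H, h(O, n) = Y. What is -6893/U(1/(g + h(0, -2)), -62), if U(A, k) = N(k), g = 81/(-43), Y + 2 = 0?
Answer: 6893/704 ≈ 9.7912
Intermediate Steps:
Y = -2 (Y = -2 + 0 = -2)
h(O, n) = -2
g = -81/43 (g = 81*(-1/43) = -81/43 ≈ -1.8837)
N(t) = -22 + 11*t (N(t) = 11*(t - 2) = 11*(-2 + t) = -22 + 11*t)
U(A, k) = -22 + 11*k
-6893/U(1/(g + h(0, -2)), -62) = -6893/(-22 + 11*(-62)) = -6893/(-22 - 682) = -6893/(-704) = -6893*(-1/704) = 6893/704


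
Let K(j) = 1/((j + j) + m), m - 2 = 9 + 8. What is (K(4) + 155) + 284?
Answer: 11854/27 ≈ 439.04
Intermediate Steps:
m = 19 (m = 2 + (9 + 8) = 2 + 17 = 19)
K(j) = 1/(19 + 2*j) (K(j) = 1/((j + j) + 19) = 1/(2*j + 19) = 1/(19 + 2*j))
(K(4) + 155) + 284 = (1/(19 + 2*4) + 155) + 284 = (1/(19 + 8) + 155) + 284 = (1/27 + 155) + 284 = 4186/27 + 284 = 11854/27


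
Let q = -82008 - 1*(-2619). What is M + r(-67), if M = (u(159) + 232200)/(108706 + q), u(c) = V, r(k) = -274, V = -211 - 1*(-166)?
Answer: -7800703/29317 ≈ -266.08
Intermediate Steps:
V = -45 (V = -211 + 166 = -45)
u(c) = -45
q = -79389 (q = -82008 + 2619 = -79389)
M = 232155/29317 (M = (-45 + 232200)/(108706 - 79389) = 232155/29317 ≈ 7.9188)
M + r(-67) = 232155/29317 - 274 = -7800703/29317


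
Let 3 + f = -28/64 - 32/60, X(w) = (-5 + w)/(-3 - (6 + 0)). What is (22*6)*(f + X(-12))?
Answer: -16489/60 ≈ -274.82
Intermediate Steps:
X(w) = 5/9 - w/9 (X(w) = (-5 + w)/(-3 - 1*6) = (-5 + w)/(-3 - 6) = (-5 + w)/(-9) = (-5 + w)*(-⅑) = 5/9 - w/9)
f = -953/240 (f = -3 + (-28/64 - 32/60) = -3 + (-28*1/64 - 32*1/60) = -3 + (-7/16 - 8/15) = -3 - 233/240 = -953/240 ≈ -3.9708)
(22*6)*(f + X(-12)) = (22*6)*(-953/240 + (5/9 - ⅑*(-12))) = 132*(-953/240 + (5/9 + 4/3)) = 132*(-953/240 + 17/9) = 132*(-1499/720) = -16489/60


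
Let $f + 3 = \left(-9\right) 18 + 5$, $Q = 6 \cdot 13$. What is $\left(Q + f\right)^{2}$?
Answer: $6724$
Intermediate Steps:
$Q = 78$
$f = -160$ ($f = -3 + \left(\left(-9\right) 18 + 5\right) = -3 + \left(-162 + 5\right) = -3 - 157 = -160$)
$\left(Q + f\right)^{2} = \left(78 - 160\right)^{2} = \left(-82\right)^{2} = 6724$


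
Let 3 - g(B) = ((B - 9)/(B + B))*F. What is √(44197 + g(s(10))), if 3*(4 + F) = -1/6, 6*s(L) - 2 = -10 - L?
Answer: √397873/3 ≈ 210.26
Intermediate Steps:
s(L) = -4/3 - L/6 (s(L) = ⅓ + (-10 - L)/6 = ⅓ + (-5/3 - L/6) = -4/3 - L/6)
F = -73/18 (F = -4 + (-1/6)/3 = -4 + (-1*⅙)/3 = -4 + (⅓)*(-⅙) = -4 - 1/18 = -73/18 ≈ -4.0556)
g(B) = 3 + 73*(-9 + B)/(36*B) (g(B) = 3 - (B - 9)/(B + B)*(-73)/18 = 3 - (-9 + B)/((2*B))*(-73)/18 = 3 - (-9 + B)*(1/(2*B))*(-73)/18 = 3 - (-9 + B)/(2*B)*(-73)/18 = 3 - (-73)*(-9 + B)/(36*B) = 3 + 73*(-9 + B)/(36*B))
√(44197 + g(s(10))) = √(44197 + (-657 + 181*(-4/3 - ⅙*10))/(36*(-4/3 - ⅙*10))) = √(44197 + (-657 + 181*(-4/3 - 5/3))/(36*(-4/3 - 5/3))) = √(44197 + (1/36)*(-657 + 181*(-3))/(-3)) = √(44197 + (1/36)*(-⅓)*(-657 - 543)) = √(44197 + (1/36)*(-⅓)*(-1200)) = √(44197 + 100/9) = √(397873/9) = √397873/3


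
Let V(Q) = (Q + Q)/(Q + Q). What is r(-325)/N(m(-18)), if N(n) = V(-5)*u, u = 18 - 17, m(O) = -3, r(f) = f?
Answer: -325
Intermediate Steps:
u = 1
V(Q) = 1 (V(Q) = (2*Q)/((2*Q)) = (2*Q)*(1/(2*Q)) = 1)
N(n) = 1 (N(n) = 1*1 = 1)
r(-325)/N(m(-18)) = -325/1 = -325*1 = -325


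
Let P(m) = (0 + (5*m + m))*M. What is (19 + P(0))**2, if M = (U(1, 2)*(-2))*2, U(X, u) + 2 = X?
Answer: 361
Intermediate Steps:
U(X, u) = -2 + X
M = 4 (M = ((-2 + 1)*(-2))*2 = -1*(-2)*2 = 2*2 = 4)
P(m) = 24*m (P(m) = (0 + (5*m + m))*4 = (0 + 6*m)*4 = (6*m)*4 = 24*m)
(19 + P(0))**2 = (19 + 24*0)**2 = (19 + 0)**2 = 19**2 = 361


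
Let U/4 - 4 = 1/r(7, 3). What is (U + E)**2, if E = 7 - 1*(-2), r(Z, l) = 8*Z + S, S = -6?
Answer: 393129/625 ≈ 629.01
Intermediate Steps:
r(Z, l) = -6 + 8*Z (r(Z, l) = 8*Z - 6 = -6 + 8*Z)
U = 402/25 (U = 16 + 4/(-6 + 8*7) = 16 + 4/(-6 + 56) = 16 + 4/50 = 16 + 4*(1/50) = 16 + 2/25 = 402/25 ≈ 16.080)
E = 9 (E = 7 + 2 = 9)
(U + E)**2 = (402/25 + 9)**2 = (627/25)**2 = 393129/625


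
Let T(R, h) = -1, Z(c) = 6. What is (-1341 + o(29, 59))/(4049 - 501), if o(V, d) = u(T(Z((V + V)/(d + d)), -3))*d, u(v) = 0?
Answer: -1341/3548 ≈ -0.37796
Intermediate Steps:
o(V, d) = 0 (o(V, d) = 0*d = 0)
(-1341 + o(29, 59))/(4049 - 501) = (-1341 + 0)/(4049 - 501) = -1341/3548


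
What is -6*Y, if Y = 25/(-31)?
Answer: 150/31 ≈ 4.8387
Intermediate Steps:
Y = -25/31 (Y = 25*(-1/31) = -25/31 ≈ -0.80645)
-6*Y = -6*(-25/31) = 150/31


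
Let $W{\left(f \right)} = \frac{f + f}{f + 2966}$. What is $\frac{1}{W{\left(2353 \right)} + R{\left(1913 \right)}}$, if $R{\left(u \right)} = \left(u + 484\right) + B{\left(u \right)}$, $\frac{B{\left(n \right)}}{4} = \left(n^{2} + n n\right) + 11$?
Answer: $\frac{5319}{155734968473} \approx 3.4154 \cdot 10^{-8}$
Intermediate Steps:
$B{\left(n \right)} = 44 + 8 n^{2}$ ($B{\left(n \right)} = 4 \left(\left(n^{2} + n n\right) + 11\right) = 4 \left(\left(n^{2} + n^{2}\right) + 11\right) = 4 \left(2 n^{2} + 11\right) = 4 \left(11 + 2 n^{2}\right) = 44 + 8 n^{2}$)
$W{\left(f \right)} = \frac{2 f}{2966 + f}$
$R{\left(u \right)} = 528 + u + 8 u^{2}$ ($R{\left(u \right)} = \left(u + 484\right) + \left(44 + 8 u^{2}\right) = \left(484 + u\right) + \left(44 + 8 u^{2}\right) = 528 + u + 8 u^{2}$)
$\frac{1}{W{\left(2353 \right)} + R{\left(1913 \right)}} = \frac{1}{2 \cdot 2353 \frac{1}{2966 + 2353} + \left(528 + 1913 + 8 \cdot 1913^{2}\right)} = \frac{1}{2 \cdot 2353 \cdot \frac{1}{5319} + \left(528 + 1913 + 8 \cdot 3659569\right)} = \frac{1}{2 \cdot 2353 \cdot \frac{1}{5319} + \left(528 + 1913 + 29276552\right)} = \frac{1}{\frac{4706}{5319} + 29278993} = \frac{1}{\frac{155734968473}{5319}} = \frac{5319}{155734968473}$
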